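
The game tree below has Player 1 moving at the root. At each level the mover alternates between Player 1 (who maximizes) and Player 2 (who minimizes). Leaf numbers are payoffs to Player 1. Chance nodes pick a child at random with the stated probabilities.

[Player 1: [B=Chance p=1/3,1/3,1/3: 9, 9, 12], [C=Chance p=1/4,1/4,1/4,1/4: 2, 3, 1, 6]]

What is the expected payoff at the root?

10

B (Chance): 1/3·9 + 1/3·9 + 1/3·12 = 10
C (Chance): 1/4·2 + 1/4·3 + 1/4·1 + 1/4·6 = 3
Root (Player 1): max(10, 3) = 10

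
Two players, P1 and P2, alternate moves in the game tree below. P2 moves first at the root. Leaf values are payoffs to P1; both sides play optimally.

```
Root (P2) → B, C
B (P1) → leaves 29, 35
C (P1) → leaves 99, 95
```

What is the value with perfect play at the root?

35

B (P1): max(29, 35) = 35
C (P1): max(99, 95) = 99
Root (P2): min(35, 99) = 35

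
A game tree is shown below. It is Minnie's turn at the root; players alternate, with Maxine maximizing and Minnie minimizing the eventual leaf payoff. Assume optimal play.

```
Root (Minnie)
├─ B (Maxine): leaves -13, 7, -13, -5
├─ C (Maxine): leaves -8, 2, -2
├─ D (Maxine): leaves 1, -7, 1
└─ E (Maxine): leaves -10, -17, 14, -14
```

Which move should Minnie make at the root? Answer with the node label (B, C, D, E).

D

B (Maxine): max(-13, 7, -13, -5) = 7
C (Maxine): max(-8, 2, -2) = 2
D (Maxine): max(1, -7, 1) = 1
E (Maxine): max(-10, -17, 14, -14) = 14
Root (Minnie): min(7, 2, 1, 14) = 1
Minnie picks the child with the lowest value: D (value 1).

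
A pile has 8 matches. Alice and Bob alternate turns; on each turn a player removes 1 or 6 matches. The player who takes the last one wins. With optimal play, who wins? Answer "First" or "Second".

First

Mark each pile size as W (mover wins) or L (mover loses):
i:   0  1  2  3  4  5  6  7  8
     L  W  L  W  L  W  W  L  W
Position 8 is W, so the first player wins.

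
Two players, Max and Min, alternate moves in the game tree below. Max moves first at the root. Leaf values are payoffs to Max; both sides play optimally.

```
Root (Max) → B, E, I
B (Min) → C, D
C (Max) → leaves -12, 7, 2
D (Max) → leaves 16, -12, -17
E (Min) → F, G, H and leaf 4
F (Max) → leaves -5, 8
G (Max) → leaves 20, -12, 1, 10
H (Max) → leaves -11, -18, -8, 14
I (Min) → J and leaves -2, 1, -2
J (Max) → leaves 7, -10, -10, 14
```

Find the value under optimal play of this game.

7

C (Max): max(-12, 7, 2) = 7
D (Max): max(16, -12, -17) = 16
B (Min): min(7, 16) = 7
F (Max): max(-5, 8) = 8
G (Max): max(20, -12, 1, 10) = 20
H (Max): max(-11, -18, -8, 14) = 14
E (Min): min(8, 20, 14, 4) = 4
J (Max): max(7, -10, -10, 14) = 14
I (Min): min(14, -2, 1, -2) = -2
Root (Max): max(7, 4, -2) = 7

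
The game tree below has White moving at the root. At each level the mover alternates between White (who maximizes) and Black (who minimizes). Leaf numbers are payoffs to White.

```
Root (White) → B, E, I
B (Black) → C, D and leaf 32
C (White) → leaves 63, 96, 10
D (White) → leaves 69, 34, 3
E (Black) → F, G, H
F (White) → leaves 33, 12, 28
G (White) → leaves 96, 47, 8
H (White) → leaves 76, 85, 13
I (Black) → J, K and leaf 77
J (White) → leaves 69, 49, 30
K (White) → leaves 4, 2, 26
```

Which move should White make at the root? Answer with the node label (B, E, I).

E

C (White): max(63, 96, 10) = 96
D (White): max(69, 34, 3) = 69
B (Black): min(96, 69, 32) = 32
F (White): max(33, 12, 28) = 33
G (White): max(96, 47, 8) = 96
H (White): max(76, 85, 13) = 85
E (Black): min(33, 96, 85) = 33
J (White): max(69, 49, 30) = 69
K (White): max(4, 2, 26) = 26
I (Black): min(69, 26, 77) = 26
Root (White): max(32, 33, 26) = 33
White picks the child with the highest value: E (value 33).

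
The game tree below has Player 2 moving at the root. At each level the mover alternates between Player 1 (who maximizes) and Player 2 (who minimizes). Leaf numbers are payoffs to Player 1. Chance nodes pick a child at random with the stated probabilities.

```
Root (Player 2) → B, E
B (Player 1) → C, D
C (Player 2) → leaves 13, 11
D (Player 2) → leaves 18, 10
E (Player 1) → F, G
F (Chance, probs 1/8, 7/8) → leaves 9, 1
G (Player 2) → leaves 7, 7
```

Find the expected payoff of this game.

7

C (Player 2): min(13, 11) = 11
D (Player 2): min(18, 10) = 10
B (Player 1): max(11, 10) = 11
F (Chance): 1/8·9 + 7/8·1 = 2
G (Player 2): min(7, 7) = 7
E (Player 1): max(2, 7) = 7
Root (Player 2): min(11, 7) = 7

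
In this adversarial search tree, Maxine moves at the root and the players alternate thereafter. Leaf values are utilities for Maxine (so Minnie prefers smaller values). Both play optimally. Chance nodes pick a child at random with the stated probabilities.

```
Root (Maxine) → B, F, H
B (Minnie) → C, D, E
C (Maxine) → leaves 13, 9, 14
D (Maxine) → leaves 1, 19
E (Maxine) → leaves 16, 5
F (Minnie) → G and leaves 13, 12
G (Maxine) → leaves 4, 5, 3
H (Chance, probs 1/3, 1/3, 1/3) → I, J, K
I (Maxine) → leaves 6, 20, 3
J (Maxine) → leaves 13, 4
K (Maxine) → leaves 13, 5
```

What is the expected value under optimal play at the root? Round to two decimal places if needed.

C (Maxine): max(13, 9, 14) = 14
D (Maxine): max(1, 19) = 19
E (Maxine): max(16, 5) = 16
B (Minnie): min(14, 19, 16) = 14
G (Maxine): max(4, 5, 3) = 5
F (Minnie): min(5, 13, 12) = 5
I (Maxine): max(6, 20, 3) = 20
J (Maxine): max(13, 4) = 13
K (Maxine): max(13, 5) = 13
H (Chance): 1/3·20 + 1/3·13 + 1/3·13 = 15.33
Root (Maxine): max(14, 5, 15.33) = 15.33

15.33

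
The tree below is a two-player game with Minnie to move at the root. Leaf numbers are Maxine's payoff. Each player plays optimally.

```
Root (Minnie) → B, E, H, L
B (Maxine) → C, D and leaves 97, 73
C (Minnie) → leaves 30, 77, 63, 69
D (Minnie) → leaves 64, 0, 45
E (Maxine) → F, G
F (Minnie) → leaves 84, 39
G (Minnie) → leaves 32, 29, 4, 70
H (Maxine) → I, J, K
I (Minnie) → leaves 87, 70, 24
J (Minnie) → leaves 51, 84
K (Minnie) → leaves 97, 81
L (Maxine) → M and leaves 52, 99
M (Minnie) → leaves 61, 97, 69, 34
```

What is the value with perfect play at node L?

99

M: min(61, 97, 69, 34) = 34
L: max(34, 52, 99) = 99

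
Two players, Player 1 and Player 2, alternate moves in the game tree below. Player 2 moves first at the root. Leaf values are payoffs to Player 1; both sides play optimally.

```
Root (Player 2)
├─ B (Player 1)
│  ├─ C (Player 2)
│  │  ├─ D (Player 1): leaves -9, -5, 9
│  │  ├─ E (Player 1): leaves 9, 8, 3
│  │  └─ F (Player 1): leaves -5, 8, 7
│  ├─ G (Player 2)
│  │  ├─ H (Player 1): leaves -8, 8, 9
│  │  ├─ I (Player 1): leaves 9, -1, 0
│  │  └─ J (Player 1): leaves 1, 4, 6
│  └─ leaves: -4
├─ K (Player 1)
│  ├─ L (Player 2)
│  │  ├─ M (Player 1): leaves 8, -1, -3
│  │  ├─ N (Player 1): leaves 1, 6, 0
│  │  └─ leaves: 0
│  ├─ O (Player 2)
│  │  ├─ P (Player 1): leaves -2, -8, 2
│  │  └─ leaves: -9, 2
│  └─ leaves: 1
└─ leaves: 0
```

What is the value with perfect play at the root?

D (Player 1): max(-9, -5, 9) = 9
E (Player 1): max(9, 8, 3) = 9
F (Player 1): max(-5, 8, 7) = 8
C (Player 2): min(9, 9, 8) = 8
H (Player 1): max(-8, 8, 9) = 9
I (Player 1): max(9, -1, 0) = 9
J (Player 1): max(1, 4, 6) = 6
G (Player 2): min(9, 9, 6) = 6
B (Player 1): max(8, 6, -4) = 8
M (Player 1): max(8, -1, -3) = 8
N (Player 1): max(1, 6, 0) = 6
L (Player 2): min(8, 6, 0) = 0
P (Player 1): max(-2, -8, 2) = 2
O (Player 2): min(2, -9, 2) = -9
K (Player 1): max(0, -9, 1) = 1
Root (Player 2): min(8, 1, 0) = 0

0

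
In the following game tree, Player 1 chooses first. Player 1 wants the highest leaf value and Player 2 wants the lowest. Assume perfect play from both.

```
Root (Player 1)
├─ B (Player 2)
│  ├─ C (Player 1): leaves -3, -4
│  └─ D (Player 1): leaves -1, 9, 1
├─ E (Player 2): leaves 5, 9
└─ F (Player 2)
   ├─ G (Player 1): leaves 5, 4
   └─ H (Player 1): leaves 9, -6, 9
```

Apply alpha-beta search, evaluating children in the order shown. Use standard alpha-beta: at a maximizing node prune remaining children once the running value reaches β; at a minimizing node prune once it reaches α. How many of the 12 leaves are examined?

C [α=-∞,β=+∞]: v=-3
D [α=-∞,β=-3]: v=-1 after child 1 ≥ β → β-cutoff, skip 2
B [α=-∞,β=+∞]: v=-3
E [α=-3,β=+∞]: v=5
G [α=5,β=+∞]: v=5
F [α=5,β=+∞]: v=5 after child 1 ≤ α → α-cutoff, skip 1
Root [α=-∞,β=+∞]: v=5
Leaves evaluated: 7 of 12.

7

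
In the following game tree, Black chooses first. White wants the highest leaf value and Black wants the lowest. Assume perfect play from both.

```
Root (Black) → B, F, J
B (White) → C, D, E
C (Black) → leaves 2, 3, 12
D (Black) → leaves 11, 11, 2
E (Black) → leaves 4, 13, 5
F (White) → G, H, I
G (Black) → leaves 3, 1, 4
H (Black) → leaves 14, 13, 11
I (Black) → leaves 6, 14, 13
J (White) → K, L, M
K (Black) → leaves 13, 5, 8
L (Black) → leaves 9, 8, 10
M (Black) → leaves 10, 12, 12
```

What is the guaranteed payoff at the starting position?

C (Black): min(2, 3, 12) = 2
D (Black): min(11, 11, 2) = 2
E (Black): min(4, 13, 5) = 4
B (White): max(2, 2, 4) = 4
G (Black): min(3, 1, 4) = 1
H (Black): min(14, 13, 11) = 11
I (Black): min(6, 14, 13) = 6
F (White): max(1, 11, 6) = 11
K (Black): min(13, 5, 8) = 5
L (Black): min(9, 8, 10) = 8
M (Black): min(10, 12, 12) = 10
J (White): max(5, 8, 10) = 10
Root (Black): min(4, 11, 10) = 4

4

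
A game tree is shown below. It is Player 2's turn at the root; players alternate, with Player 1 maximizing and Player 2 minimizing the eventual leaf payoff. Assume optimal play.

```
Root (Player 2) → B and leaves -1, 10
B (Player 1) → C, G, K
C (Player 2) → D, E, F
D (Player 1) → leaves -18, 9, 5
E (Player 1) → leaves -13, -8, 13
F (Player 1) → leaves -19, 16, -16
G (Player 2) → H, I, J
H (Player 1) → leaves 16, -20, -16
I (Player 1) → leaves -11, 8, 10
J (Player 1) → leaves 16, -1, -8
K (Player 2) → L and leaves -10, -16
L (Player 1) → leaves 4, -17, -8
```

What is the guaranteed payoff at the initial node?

-1

D (Player 1): max(-18, 9, 5) = 9
E (Player 1): max(-13, -8, 13) = 13
F (Player 1): max(-19, 16, -16) = 16
C (Player 2): min(9, 13, 16) = 9
H (Player 1): max(16, -20, -16) = 16
I (Player 1): max(-11, 8, 10) = 10
J (Player 1): max(16, -1, -8) = 16
G (Player 2): min(16, 10, 16) = 10
L (Player 1): max(4, -17, -8) = 4
K (Player 2): min(4, -10, -16) = -16
B (Player 1): max(9, 10, -16) = 10
Root (Player 2): min(10, -1, 10) = -1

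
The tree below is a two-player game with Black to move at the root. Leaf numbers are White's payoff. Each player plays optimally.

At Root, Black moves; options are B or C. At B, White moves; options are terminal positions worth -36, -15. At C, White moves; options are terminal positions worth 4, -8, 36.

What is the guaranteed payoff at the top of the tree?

B (White): max(-36, -15) = -15
C (White): max(4, -8, 36) = 36
Root (Black): min(-15, 36) = -15

-15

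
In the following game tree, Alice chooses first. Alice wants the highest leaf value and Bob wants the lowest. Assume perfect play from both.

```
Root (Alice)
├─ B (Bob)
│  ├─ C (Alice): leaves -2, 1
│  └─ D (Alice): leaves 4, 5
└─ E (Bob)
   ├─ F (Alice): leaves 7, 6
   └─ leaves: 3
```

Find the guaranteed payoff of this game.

C (Alice): max(-2, 1) = 1
D (Alice): max(4, 5) = 5
B (Bob): min(1, 5) = 1
F (Alice): max(7, 6) = 7
E (Bob): min(7, 3) = 3
Root (Alice): max(1, 3) = 3

3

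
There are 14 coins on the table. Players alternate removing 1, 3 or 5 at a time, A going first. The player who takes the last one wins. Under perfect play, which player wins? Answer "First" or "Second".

Positions where the player to move wins (W) vs loses (L):
i:   0  1  2  3  4  5  6  7  8  9 10 11 12 13 14
     L  W  L  W  L  W  L  W  L  W  L  W  L  W  L
Position 14 is L, so the second player wins.

Second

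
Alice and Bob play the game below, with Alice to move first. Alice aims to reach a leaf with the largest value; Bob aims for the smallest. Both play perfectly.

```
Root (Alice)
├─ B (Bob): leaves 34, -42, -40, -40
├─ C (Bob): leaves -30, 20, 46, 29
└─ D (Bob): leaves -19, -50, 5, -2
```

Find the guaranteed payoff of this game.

-30

B (Bob): min(34, -42, -40, -40) = -42
C (Bob): min(-30, 20, 46, 29) = -30
D (Bob): min(-19, -50, 5, -2) = -50
Root (Alice): max(-42, -30, -50) = -30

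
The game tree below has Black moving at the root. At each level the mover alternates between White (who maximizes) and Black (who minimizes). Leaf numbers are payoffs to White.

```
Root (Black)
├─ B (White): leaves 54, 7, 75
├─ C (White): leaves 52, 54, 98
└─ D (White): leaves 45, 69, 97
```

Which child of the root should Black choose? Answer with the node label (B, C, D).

B (White): max(54, 7, 75) = 75
C (White): max(52, 54, 98) = 98
D (White): max(45, 69, 97) = 97
Root (Black): min(75, 98, 97) = 75
Black picks the child with the lowest value: B (value 75).

B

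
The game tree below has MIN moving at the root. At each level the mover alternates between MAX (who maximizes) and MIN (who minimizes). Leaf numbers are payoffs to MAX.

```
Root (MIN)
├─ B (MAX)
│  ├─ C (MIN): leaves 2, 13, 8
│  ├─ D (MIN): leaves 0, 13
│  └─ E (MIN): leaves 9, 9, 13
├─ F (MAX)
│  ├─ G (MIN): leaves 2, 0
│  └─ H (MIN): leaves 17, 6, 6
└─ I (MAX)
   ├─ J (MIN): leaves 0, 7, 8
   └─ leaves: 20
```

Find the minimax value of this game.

6

C (MIN): min(2, 13, 8) = 2
D (MIN): min(0, 13) = 0
E (MIN): min(9, 9, 13) = 9
B (MAX): max(2, 0, 9) = 9
G (MIN): min(2, 0) = 0
H (MIN): min(17, 6, 6) = 6
F (MAX): max(0, 6) = 6
J (MIN): min(0, 7, 8) = 0
I (MAX): max(0, 20) = 20
Root (MIN): min(9, 6, 20) = 6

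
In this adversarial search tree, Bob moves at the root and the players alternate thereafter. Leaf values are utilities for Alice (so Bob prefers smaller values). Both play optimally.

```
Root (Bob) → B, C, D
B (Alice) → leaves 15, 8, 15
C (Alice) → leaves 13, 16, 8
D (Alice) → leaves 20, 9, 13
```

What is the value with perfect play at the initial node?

B (Alice): max(15, 8, 15) = 15
C (Alice): max(13, 16, 8) = 16
D (Alice): max(20, 9, 13) = 20
Root (Bob): min(15, 16, 20) = 15

15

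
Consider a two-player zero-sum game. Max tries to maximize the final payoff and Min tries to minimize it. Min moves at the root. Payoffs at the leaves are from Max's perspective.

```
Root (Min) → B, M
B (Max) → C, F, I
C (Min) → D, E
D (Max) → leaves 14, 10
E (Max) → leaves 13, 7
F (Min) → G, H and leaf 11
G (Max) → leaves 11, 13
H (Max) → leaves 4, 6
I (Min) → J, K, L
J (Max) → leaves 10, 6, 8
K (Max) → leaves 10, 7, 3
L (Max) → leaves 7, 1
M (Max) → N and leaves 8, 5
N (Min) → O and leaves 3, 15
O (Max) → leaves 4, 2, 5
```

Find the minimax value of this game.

D (Max): max(14, 10) = 14
E (Max): max(13, 7) = 13
C (Min): min(14, 13) = 13
G (Max): max(11, 13) = 13
H (Max): max(4, 6) = 6
F (Min): min(13, 6, 11) = 6
J (Max): max(10, 6, 8) = 10
K (Max): max(10, 7, 3) = 10
L (Max): max(7, 1) = 7
I (Min): min(10, 10, 7) = 7
B (Max): max(13, 6, 7) = 13
O (Max): max(4, 2, 5) = 5
N (Min): min(5, 3, 15) = 3
M (Max): max(3, 8, 5) = 8
Root (Min): min(13, 8) = 8

8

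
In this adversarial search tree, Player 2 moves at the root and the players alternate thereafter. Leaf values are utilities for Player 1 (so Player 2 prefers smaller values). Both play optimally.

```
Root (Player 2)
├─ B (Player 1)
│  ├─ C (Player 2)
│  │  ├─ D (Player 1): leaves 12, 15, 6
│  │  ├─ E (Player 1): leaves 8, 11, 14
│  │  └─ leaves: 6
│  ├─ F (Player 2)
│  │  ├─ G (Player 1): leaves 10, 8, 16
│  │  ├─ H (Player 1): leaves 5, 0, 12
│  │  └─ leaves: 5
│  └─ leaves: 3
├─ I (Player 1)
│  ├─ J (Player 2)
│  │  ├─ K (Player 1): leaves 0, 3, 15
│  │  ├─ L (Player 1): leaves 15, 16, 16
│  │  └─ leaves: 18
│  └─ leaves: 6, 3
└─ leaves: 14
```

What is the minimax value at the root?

6

D (Player 1): max(12, 15, 6) = 15
E (Player 1): max(8, 11, 14) = 14
C (Player 2): min(15, 14, 6) = 6
G (Player 1): max(10, 8, 16) = 16
H (Player 1): max(5, 0, 12) = 12
F (Player 2): min(16, 12, 5) = 5
B (Player 1): max(6, 5, 3) = 6
K (Player 1): max(0, 3, 15) = 15
L (Player 1): max(15, 16, 16) = 16
J (Player 2): min(15, 16, 18) = 15
I (Player 1): max(15, 6, 3) = 15
Root (Player 2): min(6, 15, 14) = 6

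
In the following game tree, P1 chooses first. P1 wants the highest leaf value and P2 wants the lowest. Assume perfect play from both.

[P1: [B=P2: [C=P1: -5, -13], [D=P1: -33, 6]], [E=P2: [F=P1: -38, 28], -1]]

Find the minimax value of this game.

C (P1): max(-5, -13) = -5
D (P1): max(-33, 6) = 6
B (P2): min(-5, 6) = -5
F (P1): max(-38, 28) = 28
E (P2): min(28, -1) = -1
Root (P1): max(-5, -1) = -1

-1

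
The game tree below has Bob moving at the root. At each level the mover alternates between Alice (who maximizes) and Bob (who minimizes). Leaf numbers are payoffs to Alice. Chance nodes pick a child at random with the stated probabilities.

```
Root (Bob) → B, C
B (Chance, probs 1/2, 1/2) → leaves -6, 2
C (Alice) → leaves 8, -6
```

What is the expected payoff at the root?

B (Chance): 1/2·-6 + 1/2·2 = -2
C (Alice): max(8, -6) = 8
Root (Bob): min(-2, 8) = -2

-2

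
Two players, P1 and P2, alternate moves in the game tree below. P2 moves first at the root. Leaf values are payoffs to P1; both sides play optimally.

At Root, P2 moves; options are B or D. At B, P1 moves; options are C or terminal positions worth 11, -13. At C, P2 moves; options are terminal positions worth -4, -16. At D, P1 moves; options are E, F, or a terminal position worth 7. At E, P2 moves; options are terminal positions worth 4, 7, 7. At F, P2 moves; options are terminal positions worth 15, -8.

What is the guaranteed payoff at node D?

E: min(4, 7, 7) = 4
F: min(15, -8) = -8
D: max(4, -8, 7) = 7

7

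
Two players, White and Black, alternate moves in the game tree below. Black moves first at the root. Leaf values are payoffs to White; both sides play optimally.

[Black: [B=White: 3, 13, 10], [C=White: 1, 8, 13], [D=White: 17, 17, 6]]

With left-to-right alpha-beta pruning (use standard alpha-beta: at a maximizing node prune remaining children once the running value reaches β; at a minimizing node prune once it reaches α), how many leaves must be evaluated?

B [α=-∞,β=+∞]: v=13
C [α=-∞,β=13]: v=13
D [α=-∞,β=13]: v=17 after child 1 ≥ β → β-cutoff, skip 2
Root [α=-∞,β=+∞]: v=13
Leaves evaluated: 7 of 9.

7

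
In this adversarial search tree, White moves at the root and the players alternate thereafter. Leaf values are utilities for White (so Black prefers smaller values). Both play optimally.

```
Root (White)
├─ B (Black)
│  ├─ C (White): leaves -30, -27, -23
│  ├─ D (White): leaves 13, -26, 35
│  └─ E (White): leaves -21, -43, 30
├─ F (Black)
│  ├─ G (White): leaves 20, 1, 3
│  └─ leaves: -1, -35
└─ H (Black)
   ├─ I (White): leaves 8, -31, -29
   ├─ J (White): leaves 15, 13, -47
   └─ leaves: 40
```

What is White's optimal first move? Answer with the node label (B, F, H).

H

C (White): max(-30, -27, -23) = -23
D (White): max(13, -26, 35) = 35
E (White): max(-21, -43, 30) = 30
B (Black): min(-23, 35, 30) = -23
G (White): max(20, 1, 3) = 20
F (Black): min(20, -1, -35) = -35
I (White): max(8, -31, -29) = 8
J (White): max(15, 13, -47) = 15
H (Black): min(8, 15, 40) = 8
Root (White): max(-23, -35, 8) = 8
White picks the child with the highest value: H (value 8).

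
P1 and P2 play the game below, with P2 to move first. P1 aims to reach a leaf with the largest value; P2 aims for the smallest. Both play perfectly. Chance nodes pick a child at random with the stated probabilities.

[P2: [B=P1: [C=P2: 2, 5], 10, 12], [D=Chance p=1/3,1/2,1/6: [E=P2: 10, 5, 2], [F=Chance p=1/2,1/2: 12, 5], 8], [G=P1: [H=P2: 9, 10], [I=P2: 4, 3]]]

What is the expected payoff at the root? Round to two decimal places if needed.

6.25

C (P2): min(2, 5) = 2
B (P1): max(2, 10, 12) = 12
E (P2): min(10, 5, 2) = 2
F (Chance): 1/2·12 + 1/2·5 = 8.5
D (Chance): 1/3·2 + 1/2·8.5 + 1/6·8 = 6.25
H (P2): min(9, 10) = 9
I (P2): min(4, 3) = 3
G (P1): max(9, 3) = 9
Root (P2): min(12, 6.25, 9) = 6.25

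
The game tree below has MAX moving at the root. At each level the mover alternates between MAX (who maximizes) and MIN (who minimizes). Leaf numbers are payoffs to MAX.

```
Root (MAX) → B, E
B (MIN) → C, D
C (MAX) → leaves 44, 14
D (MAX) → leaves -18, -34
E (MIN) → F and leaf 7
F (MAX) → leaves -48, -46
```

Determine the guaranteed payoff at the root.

C (MAX): max(44, 14) = 44
D (MAX): max(-18, -34) = -18
B (MIN): min(44, -18) = -18
F (MAX): max(-48, -46) = -46
E (MIN): min(-46, 7) = -46
Root (MAX): max(-18, -46) = -18

-18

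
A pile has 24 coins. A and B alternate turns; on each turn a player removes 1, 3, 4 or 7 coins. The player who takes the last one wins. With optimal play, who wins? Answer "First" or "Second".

Second

Mark each pile size as W (mover wins) or L (mover loses):
i:   0  1  2  3  4  5  6  7  8  9 10 11 12 13 14 15 16 17 18 19 20 21 22 23 24
     L  W  L  W  W  W  W  W  L  W  L  W  W  W  W  W  L  W  L  W  W  W  W  W  L
Position 24 is L, so the second player wins.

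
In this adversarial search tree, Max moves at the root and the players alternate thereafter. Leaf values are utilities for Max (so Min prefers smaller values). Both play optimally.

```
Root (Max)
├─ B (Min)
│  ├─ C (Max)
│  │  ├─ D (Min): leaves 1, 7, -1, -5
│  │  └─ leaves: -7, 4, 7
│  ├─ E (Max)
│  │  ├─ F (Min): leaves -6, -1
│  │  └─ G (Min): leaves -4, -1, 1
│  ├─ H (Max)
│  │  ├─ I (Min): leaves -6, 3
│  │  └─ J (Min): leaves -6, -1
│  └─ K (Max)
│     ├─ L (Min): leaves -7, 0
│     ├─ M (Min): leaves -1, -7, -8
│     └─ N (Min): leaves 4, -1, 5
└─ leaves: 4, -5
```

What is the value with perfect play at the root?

4

D (Min): min(1, 7, -1, -5) = -5
C (Max): max(-5, -7, 4, 7) = 7
F (Min): min(-6, -1) = -6
G (Min): min(-4, -1, 1) = -4
E (Max): max(-6, -4) = -4
I (Min): min(-6, 3) = -6
J (Min): min(-6, -1) = -6
H (Max): max(-6, -6) = -6
L (Min): min(-7, 0) = -7
M (Min): min(-1, -7, -8) = -8
N (Min): min(4, -1, 5) = -1
K (Max): max(-7, -8, -1) = -1
B (Min): min(7, -4, -6, -1) = -6
Root (Max): max(-6, 4, -5) = 4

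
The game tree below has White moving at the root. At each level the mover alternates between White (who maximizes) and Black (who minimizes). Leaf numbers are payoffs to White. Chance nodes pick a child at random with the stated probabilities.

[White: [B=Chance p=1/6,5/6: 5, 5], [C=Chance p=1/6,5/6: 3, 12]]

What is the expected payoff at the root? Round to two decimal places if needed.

10.5

B (Chance): 1/6·5 + 5/6·5 = 5
C (Chance): 1/6·3 + 5/6·12 = 10.5
Root (White): max(5, 10.5) = 10.5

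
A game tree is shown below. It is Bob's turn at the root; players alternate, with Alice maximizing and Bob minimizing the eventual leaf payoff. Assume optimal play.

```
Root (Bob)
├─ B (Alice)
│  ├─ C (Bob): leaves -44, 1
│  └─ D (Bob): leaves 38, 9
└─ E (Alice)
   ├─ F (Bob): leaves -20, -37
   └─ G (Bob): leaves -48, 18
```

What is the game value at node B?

9

C: min(-44, 1) = -44
D: min(38, 9) = 9
B: max(-44, 9) = 9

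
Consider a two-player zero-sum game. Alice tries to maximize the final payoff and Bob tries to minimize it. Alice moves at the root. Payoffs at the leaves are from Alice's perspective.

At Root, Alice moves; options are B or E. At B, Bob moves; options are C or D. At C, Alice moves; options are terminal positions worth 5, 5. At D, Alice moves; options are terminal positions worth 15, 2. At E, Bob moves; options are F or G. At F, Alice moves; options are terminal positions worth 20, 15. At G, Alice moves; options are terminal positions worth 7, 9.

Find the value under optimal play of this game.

9

C (Alice): max(5, 5) = 5
D (Alice): max(15, 2) = 15
B (Bob): min(5, 15) = 5
F (Alice): max(20, 15) = 20
G (Alice): max(7, 9) = 9
E (Bob): min(20, 9) = 9
Root (Alice): max(5, 9) = 9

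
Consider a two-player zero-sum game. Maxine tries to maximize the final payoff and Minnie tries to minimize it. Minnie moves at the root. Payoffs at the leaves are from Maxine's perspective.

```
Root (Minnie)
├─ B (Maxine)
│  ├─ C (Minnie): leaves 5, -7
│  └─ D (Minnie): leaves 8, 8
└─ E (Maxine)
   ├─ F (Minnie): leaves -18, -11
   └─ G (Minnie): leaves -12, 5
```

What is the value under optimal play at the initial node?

-12

C (Minnie): min(5, -7) = -7
D (Minnie): min(8, 8) = 8
B (Maxine): max(-7, 8) = 8
F (Minnie): min(-18, -11) = -18
G (Minnie): min(-12, 5) = -12
E (Maxine): max(-18, -12) = -12
Root (Minnie): min(8, -12) = -12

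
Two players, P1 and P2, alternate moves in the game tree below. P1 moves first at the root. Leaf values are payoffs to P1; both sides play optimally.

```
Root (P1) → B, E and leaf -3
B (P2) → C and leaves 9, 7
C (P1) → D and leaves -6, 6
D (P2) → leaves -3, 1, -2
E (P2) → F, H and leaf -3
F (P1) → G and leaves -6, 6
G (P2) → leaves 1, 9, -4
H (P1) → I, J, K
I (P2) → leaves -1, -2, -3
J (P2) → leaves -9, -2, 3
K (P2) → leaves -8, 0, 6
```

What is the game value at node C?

D: min(-3, 1, -2) = -3
C: max(-3, -6, 6) = 6

6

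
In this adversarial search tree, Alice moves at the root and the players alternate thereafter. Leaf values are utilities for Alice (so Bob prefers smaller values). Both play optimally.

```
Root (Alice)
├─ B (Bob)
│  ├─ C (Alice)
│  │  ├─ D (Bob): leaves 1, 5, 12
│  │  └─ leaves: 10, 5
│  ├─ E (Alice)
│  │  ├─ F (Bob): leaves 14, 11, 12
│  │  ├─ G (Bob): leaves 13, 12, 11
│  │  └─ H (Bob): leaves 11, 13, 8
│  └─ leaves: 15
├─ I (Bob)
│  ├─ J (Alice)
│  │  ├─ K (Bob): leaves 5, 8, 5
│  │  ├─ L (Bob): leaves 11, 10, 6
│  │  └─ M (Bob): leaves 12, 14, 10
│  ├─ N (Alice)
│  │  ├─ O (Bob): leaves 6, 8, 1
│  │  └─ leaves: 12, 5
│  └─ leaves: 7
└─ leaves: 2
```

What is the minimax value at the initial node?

D (Bob): min(1, 5, 12) = 1
C (Alice): max(1, 10, 5) = 10
F (Bob): min(14, 11, 12) = 11
G (Bob): min(13, 12, 11) = 11
H (Bob): min(11, 13, 8) = 8
E (Alice): max(11, 11, 8) = 11
B (Bob): min(10, 11, 15) = 10
K (Bob): min(5, 8, 5) = 5
L (Bob): min(11, 10, 6) = 6
M (Bob): min(12, 14, 10) = 10
J (Alice): max(5, 6, 10) = 10
O (Bob): min(6, 8, 1) = 1
N (Alice): max(1, 12, 5) = 12
I (Bob): min(10, 12, 7) = 7
Root (Alice): max(10, 7, 2) = 10

10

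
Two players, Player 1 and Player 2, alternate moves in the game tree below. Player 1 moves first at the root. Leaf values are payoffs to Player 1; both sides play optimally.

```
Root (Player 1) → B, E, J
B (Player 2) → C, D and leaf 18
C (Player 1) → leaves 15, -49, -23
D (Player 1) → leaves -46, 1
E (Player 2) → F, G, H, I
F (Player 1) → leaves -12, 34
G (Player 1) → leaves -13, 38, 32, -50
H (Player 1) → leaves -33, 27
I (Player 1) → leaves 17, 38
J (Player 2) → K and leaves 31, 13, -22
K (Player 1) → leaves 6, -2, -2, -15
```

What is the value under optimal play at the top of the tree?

C (Player 1): max(15, -49, -23) = 15
D (Player 1): max(-46, 1) = 1
B (Player 2): min(15, 1, 18) = 1
F (Player 1): max(-12, 34) = 34
G (Player 1): max(-13, 38, 32, -50) = 38
H (Player 1): max(-33, 27) = 27
I (Player 1): max(17, 38) = 38
E (Player 2): min(34, 38, 27, 38) = 27
K (Player 1): max(6, -2, -2, -15) = 6
J (Player 2): min(6, 31, 13, -22) = -22
Root (Player 1): max(1, 27, -22) = 27

27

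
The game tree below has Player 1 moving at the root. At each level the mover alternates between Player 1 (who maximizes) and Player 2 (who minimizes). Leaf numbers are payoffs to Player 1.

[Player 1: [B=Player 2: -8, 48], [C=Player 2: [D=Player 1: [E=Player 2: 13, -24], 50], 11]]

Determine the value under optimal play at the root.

B (Player 2): min(-8, 48) = -8
E (Player 2): min(13, -24) = -24
D (Player 1): max(-24, 50) = 50
C (Player 2): min(50, 11) = 11
Root (Player 1): max(-8, 11) = 11

11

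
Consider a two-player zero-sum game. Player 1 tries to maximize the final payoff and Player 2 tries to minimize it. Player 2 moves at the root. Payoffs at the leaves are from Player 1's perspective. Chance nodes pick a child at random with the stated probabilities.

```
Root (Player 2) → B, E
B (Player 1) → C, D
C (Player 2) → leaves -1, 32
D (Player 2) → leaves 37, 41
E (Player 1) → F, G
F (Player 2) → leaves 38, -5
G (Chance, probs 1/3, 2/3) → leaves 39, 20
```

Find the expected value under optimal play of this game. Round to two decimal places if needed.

26.33

C (Player 2): min(-1, 32) = -1
D (Player 2): min(37, 41) = 37
B (Player 1): max(-1, 37) = 37
F (Player 2): min(38, -5) = -5
G (Chance): 1/3·39 + 2/3·20 = 26.33
E (Player 1): max(-5, 26.33) = 26.33
Root (Player 2): min(37, 26.33) = 26.33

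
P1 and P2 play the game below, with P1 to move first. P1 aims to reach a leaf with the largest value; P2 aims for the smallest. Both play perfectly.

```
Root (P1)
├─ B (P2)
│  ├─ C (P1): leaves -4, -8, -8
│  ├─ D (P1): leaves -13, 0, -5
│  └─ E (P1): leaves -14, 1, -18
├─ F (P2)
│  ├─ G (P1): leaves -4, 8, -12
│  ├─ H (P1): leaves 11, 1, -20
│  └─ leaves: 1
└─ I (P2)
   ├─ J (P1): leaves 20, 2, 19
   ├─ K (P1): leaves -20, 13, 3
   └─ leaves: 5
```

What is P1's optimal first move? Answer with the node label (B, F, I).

C (P1): max(-4, -8, -8) = -4
D (P1): max(-13, 0, -5) = 0
E (P1): max(-14, 1, -18) = 1
B (P2): min(-4, 0, 1) = -4
G (P1): max(-4, 8, -12) = 8
H (P1): max(11, 1, -20) = 11
F (P2): min(8, 11, 1) = 1
J (P1): max(20, 2, 19) = 20
K (P1): max(-20, 13, 3) = 13
I (P2): min(20, 13, 5) = 5
Root (P1): max(-4, 1, 5) = 5
P1 picks the child with the highest value: I (value 5).

I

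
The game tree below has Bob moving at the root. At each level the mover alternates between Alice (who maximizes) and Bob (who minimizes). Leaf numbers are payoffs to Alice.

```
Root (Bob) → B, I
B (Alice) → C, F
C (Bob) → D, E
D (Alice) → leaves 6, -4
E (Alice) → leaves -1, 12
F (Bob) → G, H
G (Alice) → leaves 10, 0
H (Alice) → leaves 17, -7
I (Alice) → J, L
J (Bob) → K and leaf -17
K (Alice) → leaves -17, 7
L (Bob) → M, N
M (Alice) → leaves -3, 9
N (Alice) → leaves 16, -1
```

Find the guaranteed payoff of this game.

9

D (Alice): max(6, -4) = 6
E (Alice): max(-1, 12) = 12
C (Bob): min(6, 12) = 6
G (Alice): max(10, 0) = 10
H (Alice): max(17, -7) = 17
F (Bob): min(10, 17) = 10
B (Alice): max(6, 10) = 10
K (Alice): max(-17, 7) = 7
J (Bob): min(7, -17) = -17
M (Alice): max(-3, 9) = 9
N (Alice): max(16, -1) = 16
L (Bob): min(9, 16) = 9
I (Alice): max(-17, 9) = 9
Root (Bob): min(10, 9) = 9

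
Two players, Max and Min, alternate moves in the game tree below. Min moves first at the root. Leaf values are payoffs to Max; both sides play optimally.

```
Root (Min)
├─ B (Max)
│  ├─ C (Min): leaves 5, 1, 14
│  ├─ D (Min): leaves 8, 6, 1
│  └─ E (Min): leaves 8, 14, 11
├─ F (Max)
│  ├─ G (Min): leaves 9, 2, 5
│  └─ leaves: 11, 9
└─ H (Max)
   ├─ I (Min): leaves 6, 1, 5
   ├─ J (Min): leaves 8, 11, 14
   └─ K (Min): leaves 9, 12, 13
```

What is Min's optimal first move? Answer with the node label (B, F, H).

C (Min): min(5, 1, 14) = 1
D (Min): min(8, 6, 1) = 1
E (Min): min(8, 14, 11) = 8
B (Max): max(1, 1, 8) = 8
G (Min): min(9, 2, 5) = 2
F (Max): max(2, 11, 9) = 11
I (Min): min(6, 1, 5) = 1
J (Min): min(8, 11, 14) = 8
K (Min): min(9, 12, 13) = 9
H (Max): max(1, 8, 9) = 9
Root (Min): min(8, 11, 9) = 8
Min picks the child with the lowest value: B (value 8).

B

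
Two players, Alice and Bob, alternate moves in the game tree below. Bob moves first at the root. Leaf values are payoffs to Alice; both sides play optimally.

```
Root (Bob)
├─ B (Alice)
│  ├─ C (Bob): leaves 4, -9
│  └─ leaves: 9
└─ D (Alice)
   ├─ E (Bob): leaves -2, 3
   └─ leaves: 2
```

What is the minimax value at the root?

C (Bob): min(4, -9) = -9
B (Alice): max(-9, 9) = 9
E (Bob): min(-2, 3) = -2
D (Alice): max(-2, 2) = 2
Root (Bob): min(9, 2) = 2

2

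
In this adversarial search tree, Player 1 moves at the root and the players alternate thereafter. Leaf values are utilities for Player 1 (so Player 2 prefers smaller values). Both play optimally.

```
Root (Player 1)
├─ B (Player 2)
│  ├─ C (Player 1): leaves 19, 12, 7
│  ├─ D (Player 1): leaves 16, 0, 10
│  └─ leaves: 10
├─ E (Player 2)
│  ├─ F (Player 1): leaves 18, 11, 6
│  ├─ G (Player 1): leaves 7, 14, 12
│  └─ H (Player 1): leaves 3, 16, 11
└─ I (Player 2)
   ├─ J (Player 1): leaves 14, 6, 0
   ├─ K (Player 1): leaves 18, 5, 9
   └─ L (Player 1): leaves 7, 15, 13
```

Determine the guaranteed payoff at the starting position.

C (Player 1): max(19, 12, 7) = 19
D (Player 1): max(16, 0, 10) = 16
B (Player 2): min(19, 16, 10) = 10
F (Player 1): max(18, 11, 6) = 18
G (Player 1): max(7, 14, 12) = 14
H (Player 1): max(3, 16, 11) = 16
E (Player 2): min(18, 14, 16) = 14
J (Player 1): max(14, 6, 0) = 14
K (Player 1): max(18, 5, 9) = 18
L (Player 1): max(7, 15, 13) = 15
I (Player 2): min(14, 18, 15) = 14
Root (Player 1): max(10, 14, 14) = 14

14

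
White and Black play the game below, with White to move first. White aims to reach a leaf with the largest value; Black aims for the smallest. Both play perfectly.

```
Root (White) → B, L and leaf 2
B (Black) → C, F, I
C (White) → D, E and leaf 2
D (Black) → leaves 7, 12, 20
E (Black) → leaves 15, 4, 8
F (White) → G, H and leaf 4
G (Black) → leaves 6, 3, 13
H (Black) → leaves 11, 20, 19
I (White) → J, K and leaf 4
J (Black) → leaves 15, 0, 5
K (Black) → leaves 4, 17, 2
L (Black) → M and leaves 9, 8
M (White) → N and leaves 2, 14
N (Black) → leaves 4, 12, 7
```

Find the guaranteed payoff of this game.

D (Black): min(7, 12, 20) = 7
E (Black): min(15, 4, 8) = 4
C (White): max(7, 4, 2) = 7
G (Black): min(6, 3, 13) = 3
H (Black): min(11, 20, 19) = 11
F (White): max(3, 11, 4) = 11
J (Black): min(15, 0, 5) = 0
K (Black): min(4, 17, 2) = 2
I (White): max(0, 2, 4) = 4
B (Black): min(7, 11, 4) = 4
N (Black): min(4, 12, 7) = 4
M (White): max(4, 2, 14) = 14
L (Black): min(14, 9, 8) = 8
Root (White): max(4, 8, 2) = 8

8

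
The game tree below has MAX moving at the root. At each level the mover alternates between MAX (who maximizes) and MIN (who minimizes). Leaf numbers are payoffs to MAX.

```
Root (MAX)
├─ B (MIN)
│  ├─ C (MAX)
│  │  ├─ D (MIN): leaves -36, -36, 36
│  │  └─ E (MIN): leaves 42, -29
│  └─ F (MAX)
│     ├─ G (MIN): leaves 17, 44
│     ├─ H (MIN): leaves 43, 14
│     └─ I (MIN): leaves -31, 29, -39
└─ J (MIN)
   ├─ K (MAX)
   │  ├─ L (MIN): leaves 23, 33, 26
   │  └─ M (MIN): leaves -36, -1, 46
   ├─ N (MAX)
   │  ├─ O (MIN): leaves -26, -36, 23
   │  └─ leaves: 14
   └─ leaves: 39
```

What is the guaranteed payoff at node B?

D: min(-36, -36, 36) = -36
E: min(42, -29) = -29
C: max(-36, -29) = -29
G: min(17, 44) = 17
H: min(43, 14) = 14
I: min(-31, 29, -39) = -39
F: max(17, 14, -39) = 17
B: min(-29, 17) = -29

-29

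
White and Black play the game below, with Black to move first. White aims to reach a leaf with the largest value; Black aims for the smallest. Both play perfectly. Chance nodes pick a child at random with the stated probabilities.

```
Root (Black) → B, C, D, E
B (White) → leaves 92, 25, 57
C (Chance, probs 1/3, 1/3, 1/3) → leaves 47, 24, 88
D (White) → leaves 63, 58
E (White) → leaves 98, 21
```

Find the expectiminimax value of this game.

53

B (White): max(92, 25, 57) = 92
C (Chance): 1/3·47 + 1/3·24 + 1/3·88 = 53
D (White): max(63, 58) = 63
E (White): max(98, 21) = 98
Root (Black): min(92, 53, 63, 98) = 53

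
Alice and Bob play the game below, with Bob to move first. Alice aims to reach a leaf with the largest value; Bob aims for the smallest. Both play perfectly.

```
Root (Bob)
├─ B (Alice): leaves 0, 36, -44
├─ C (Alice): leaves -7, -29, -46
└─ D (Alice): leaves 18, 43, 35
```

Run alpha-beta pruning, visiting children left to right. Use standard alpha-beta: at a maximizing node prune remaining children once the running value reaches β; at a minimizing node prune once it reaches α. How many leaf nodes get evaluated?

B [α=-∞,β=+∞]: v=36
C [α=-∞,β=36]: v=-7
D [α=-∞,β=-7]: v=18 after child 1 ≥ β → β-cutoff, skip 2
Root [α=-∞,β=+∞]: v=-7
Leaves evaluated: 7 of 9.

7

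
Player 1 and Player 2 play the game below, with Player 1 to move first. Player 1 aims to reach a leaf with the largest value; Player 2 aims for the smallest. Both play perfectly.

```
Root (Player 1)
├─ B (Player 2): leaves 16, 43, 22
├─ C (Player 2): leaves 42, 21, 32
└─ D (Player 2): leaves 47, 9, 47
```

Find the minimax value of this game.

21

B (Player 2): min(16, 43, 22) = 16
C (Player 2): min(42, 21, 32) = 21
D (Player 2): min(47, 9, 47) = 9
Root (Player 1): max(16, 21, 9) = 21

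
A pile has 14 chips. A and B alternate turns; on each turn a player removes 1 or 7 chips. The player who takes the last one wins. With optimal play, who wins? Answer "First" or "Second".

Compute winning (W) and losing (L) positions by backward induction:
i:   0  1  2  3  4  5  6  7  8  9 10 11 12 13 14
     L  W  L  W  L  W  L  W  L  W  L  W  L  W  L
Position 14 is L, so the second player wins.

Second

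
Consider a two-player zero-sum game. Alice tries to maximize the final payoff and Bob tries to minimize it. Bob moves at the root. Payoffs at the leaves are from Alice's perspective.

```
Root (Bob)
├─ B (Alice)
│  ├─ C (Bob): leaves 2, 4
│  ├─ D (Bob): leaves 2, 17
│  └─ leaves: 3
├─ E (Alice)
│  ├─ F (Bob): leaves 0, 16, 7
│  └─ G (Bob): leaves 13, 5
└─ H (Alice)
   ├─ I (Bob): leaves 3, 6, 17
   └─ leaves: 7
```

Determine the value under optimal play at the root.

3

C (Bob): min(2, 4) = 2
D (Bob): min(2, 17) = 2
B (Alice): max(2, 2, 3) = 3
F (Bob): min(0, 16, 7) = 0
G (Bob): min(13, 5) = 5
E (Alice): max(0, 5) = 5
I (Bob): min(3, 6, 17) = 3
H (Alice): max(3, 7) = 7
Root (Bob): min(3, 5, 7) = 3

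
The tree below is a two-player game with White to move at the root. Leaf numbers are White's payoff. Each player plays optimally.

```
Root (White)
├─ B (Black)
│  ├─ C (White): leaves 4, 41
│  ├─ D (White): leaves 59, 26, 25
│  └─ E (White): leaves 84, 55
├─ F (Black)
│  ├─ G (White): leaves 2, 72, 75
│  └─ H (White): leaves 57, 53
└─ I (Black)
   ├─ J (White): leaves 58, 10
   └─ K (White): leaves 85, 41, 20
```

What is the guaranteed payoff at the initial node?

58

C (White): max(4, 41) = 41
D (White): max(59, 26, 25) = 59
E (White): max(84, 55) = 84
B (Black): min(41, 59, 84) = 41
G (White): max(2, 72, 75) = 75
H (White): max(57, 53) = 57
F (Black): min(75, 57) = 57
J (White): max(58, 10) = 58
K (White): max(85, 41, 20) = 85
I (Black): min(58, 85) = 58
Root (White): max(41, 57, 58) = 58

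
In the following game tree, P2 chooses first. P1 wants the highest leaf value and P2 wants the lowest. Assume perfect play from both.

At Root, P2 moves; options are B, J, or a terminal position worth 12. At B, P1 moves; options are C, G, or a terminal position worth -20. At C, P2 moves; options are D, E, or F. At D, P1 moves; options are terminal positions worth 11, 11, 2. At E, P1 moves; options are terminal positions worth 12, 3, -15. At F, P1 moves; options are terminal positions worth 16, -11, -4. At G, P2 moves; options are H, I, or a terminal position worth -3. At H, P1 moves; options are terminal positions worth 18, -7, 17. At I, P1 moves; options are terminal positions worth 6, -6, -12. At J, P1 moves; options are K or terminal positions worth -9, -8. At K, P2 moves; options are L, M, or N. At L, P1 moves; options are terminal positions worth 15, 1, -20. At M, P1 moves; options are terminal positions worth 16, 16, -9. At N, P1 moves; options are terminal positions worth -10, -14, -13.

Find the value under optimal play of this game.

D (P1): max(11, 11, 2) = 11
E (P1): max(12, 3, -15) = 12
F (P1): max(16, -11, -4) = 16
C (P2): min(11, 12, 16) = 11
H (P1): max(18, -7, 17) = 18
I (P1): max(6, -6, -12) = 6
G (P2): min(18, 6, -3) = -3
B (P1): max(11, -3, -20) = 11
L (P1): max(15, 1, -20) = 15
M (P1): max(16, 16, -9) = 16
N (P1): max(-10, -14, -13) = -10
K (P2): min(15, 16, -10) = -10
J (P1): max(-10, -9, -8) = -8
Root (P2): min(11, -8, 12) = -8

-8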